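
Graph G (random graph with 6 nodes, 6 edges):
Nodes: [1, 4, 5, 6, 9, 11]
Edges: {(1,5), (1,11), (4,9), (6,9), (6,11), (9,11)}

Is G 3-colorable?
Yes, G is 3-colorable

A valid 3-coloring: color 1: [1, 9]; color 2: [4, 5, 11]; color 3: [6].
(χ(G) = 3 ≤ 3.)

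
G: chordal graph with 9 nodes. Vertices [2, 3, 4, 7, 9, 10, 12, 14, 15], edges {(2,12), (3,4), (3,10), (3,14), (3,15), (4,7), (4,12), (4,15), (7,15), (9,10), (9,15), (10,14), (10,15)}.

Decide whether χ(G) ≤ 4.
A valid 4-coloring: color 1: [12, 14, 15]; color 2: [2, 3, 7, 9]; color 3: [4, 10].
(χ(G) = 3 ≤ 4.)

Yes, G is 4-colorable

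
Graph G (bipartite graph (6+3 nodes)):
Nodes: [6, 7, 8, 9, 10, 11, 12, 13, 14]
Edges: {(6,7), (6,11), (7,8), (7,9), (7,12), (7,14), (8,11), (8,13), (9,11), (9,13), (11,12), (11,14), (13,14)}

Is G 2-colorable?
Yes, G is 2-colorable

A valid 2-coloring: color 1: [7, 10, 11, 13]; color 2: [6, 8, 9, 12, 14].
(χ(G) = 2 ≤ 2.)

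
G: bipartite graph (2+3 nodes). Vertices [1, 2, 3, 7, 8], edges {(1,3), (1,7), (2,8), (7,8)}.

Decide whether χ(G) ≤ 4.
A valid 4-coloring: color 1: [1, 8]; color 2: [2, 3, 7].
(χ(G) = 2 ≤ 4.)

Yes, G is 4-colorable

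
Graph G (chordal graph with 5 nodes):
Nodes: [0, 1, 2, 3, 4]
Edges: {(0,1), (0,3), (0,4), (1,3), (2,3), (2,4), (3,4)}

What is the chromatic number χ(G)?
Clique number ω(G) = 3 (lower bound: χ ≥ ω).
The clique on [0, 1, 3] has size 3, forcing χ ≥ 3, and the coloring below uses 3 colors, so χ(G) = 3.
A valid 3-coloring: color 1: [3]; color 2: [0, 2]; color 3: [1, 4].

χ(G) = 3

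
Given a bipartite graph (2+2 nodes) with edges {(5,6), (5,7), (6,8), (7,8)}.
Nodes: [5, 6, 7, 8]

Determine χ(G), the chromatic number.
χ(G) = 2

Clique number ω(G) = 2 (lower bound: χ ≥ ω).
The graph is bipartite (no odd cycle), so 2 colors suffice: χ(G) = 2.
A valid 2-coloring: color 1: [5, 8]; color 2: [6, 7].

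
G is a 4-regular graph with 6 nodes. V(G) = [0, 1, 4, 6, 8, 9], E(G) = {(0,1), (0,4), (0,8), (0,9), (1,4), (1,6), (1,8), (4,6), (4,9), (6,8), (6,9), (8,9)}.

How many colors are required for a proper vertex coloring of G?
Clique number ω(G) = 3 (lower bound: χ ≥ ω).
The clique on [0, 8, 9] has size 3, forcing χ ≥ 3, and the coloring below uses 3 colors, so χ(G) = 3.
A valid 3-coloring: color 1: [1, 9]; color 2: [4, 8]; color 3: [0, 6].

χ(G) = 3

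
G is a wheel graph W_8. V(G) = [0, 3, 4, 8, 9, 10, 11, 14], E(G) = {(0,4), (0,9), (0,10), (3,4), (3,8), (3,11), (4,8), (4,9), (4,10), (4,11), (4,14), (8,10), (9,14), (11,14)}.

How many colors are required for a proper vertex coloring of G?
χ(G) = 4

Clique number ω(G) = 3 (lower bound: χ ≥ ω).
Odd cycle [8, 3, 11, 14, 9, 0, 10] needs 3 colors (χ ≥ 3).
Vertex 4 is adjacent to every vertex of [0, 3, 8, 9, 10, 11, 14], which already need 3 colors among themselves, so 4 needs a new color (χ ≥ 4).
The coloring below uses 4 colors, so χ(G) = 4.
A valid 4-coloring: color 1: [4]; color 2: [0, 8, 11]; color 3: [3, 10, 14]; color 4: [9].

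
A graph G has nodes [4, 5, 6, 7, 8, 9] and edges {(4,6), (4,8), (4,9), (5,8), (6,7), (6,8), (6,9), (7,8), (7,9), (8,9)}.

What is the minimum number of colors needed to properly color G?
Clique number ω(G) = 4 (lower bound: χ ≥ ω).
The clique on [4, 6, 8, 9] has size 4, forcing χ ≥ 4, and the coloring below uses 4 colors, so χ(G) = 4.
A valid 4-coloring: color 1: [8]; color 2: [5, 6]; color 3: [9]; color 4: [4, 7].

χ(G) = 4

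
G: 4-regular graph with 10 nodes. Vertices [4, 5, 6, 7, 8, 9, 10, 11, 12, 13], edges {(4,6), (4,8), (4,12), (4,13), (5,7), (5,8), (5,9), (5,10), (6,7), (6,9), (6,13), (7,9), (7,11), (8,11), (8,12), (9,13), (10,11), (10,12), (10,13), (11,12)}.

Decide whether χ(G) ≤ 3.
Suppose a proper 3-coloring c exists. The clique [4, 6, 13] takes 3 distinct colors; by symmetry let c(4) = 1, c(6) = 2, c(13) = 3.
- Vertex 9: neighbors [6, 13] already have colors [2, 3] ⇒ c(9) = 1.
- Vertex 7: neighbors [9, 6] already have colors [1, 2] ⇒ c(7) = 3.
- Vertex 5: neighbors [9, 7] already have colors [1, 3] ⇒ c(5) = 2.
- Vertex 8: neighbors [4, 5] already have colors [1, 2] ⇒ c(8) = 3.
- Vertex 10: neighbors [5, 13] already have colors [2, 3] ⇒ c(10) = 1.
- Vertex 11: neighbors [10, 7] already have colors [1, 3] ⇒ c(11) = 2.
- Vertex 12: neighbors [4, 11, 8] already have colors [1, 2, 3] — all 3 colors blocked. Contradiction.
The forced assignments end in a contradiction, so G has no proper 3-coloring (χ ≥ 4).

No, G is not 3-colorable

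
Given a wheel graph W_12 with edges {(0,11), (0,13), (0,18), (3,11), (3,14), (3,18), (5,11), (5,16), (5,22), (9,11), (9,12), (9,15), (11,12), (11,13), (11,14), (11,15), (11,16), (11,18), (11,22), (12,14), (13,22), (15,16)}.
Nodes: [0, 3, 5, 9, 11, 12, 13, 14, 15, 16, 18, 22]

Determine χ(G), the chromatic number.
χ(G) = 4

Clique number ω(G) = 3 (lower bound: χ ≥ ω).
Odd cycle [14, 12, 9, 15, 16, 5, 22, 13, 0, 18, 3] needs 3 colors (χ ≥ 3).
Vertex 11 is adjacent to every vertex of [0, 3, 5, 9, 12, 13, 14, 15, 16, 18, 22], which already need 3 colors among themselves, so 11 needs a new color (χ ≥ 4).
The coloring below uses 4 colors, so χ(G) = 4.
A valid 4-coloring: color 1: [11]; color 2: [9, 14, 16, 18, 22]; color 3: [3, 5, 12, 13, 15]; color 4: [0].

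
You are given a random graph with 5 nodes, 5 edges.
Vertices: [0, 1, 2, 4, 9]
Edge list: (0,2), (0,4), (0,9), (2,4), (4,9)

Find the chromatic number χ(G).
Clique number ω(G) = 3 (lower bound: χ ≥ ω).
The clique on [0, 4, 9] has size 3, forcing χ ≥ 3, and the coloring below uses 3 colors, so χ(G) = 3.
A valid 3-coloring: color 1: [1, 4]; color 2: [0]; color 3: [2, 9].

χ(G) = 3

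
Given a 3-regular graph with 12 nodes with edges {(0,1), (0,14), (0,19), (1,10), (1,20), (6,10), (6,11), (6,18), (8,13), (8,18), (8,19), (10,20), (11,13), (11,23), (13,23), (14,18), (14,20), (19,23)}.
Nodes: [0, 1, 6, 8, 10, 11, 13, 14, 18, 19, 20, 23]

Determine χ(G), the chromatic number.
Clique number ω(G) = 3 (lower bound: χ ≥ ω).
The clique on [1, 10, 20] has size 3, forcing χ ≥ 3, and the coloring below uses 3 colors, so χ(G) = 3.
A valid 3-coloring: color 1: [0, 13, 18, 20]; color 2: [1, 6, 8, 14, 23]; color 3: [10, 11, 19].

χ(G) = 3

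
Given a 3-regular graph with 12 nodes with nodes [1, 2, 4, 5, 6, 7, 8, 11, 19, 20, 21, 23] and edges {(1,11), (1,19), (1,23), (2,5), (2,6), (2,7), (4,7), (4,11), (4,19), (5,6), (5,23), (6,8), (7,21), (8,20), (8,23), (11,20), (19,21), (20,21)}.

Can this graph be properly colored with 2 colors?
The clique on vertices [2, 5, 6] has size 3 > 2, so it alone needs 3 colors.

No, G is not 2-colorable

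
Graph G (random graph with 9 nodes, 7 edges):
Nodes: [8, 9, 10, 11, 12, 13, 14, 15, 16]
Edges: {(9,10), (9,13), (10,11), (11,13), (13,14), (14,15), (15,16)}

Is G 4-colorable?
A valid 4-coloring: color 1: [8, 10, 12, 13, 15]; color 2: [9, 11, 14, 16].
(χ(G) = 2 ≤ 4.)

Yes, G is 4-colorable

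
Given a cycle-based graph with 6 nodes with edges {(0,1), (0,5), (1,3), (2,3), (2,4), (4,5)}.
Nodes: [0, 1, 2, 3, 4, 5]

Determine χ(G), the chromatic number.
Clique number ω(G) = 2 (lower bound: χ ≥ ω).
The graph is bipartite (no odd cycle), so 2 colors suffice: χ(G) = 2.
A valid 2-coloring: color 1: [0, 3, 4]; color 2: [1, 2, 5].

χ(G) = 2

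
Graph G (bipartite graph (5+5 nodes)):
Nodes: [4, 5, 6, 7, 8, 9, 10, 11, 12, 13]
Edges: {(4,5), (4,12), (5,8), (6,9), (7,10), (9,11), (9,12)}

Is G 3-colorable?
A valid 3-coloring: color 1: [4, 8, 9, 10, 13]; color 2: [5, 6, 7, 11, 12].
(χ(G) = 2 ≤ 3.)

Yes, G is 3-colorable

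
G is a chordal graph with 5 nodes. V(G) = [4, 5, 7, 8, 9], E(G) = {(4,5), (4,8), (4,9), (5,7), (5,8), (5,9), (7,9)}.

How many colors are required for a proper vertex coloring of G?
Clique number ω(G) = 3 (lower bound: χ ≥ ω).
The clique on [4, 5, 8] has size 3, forcing χ ≥ 3, and the coloring below uses 3 colors, so χ(G) = 3.
A valid 3-coloring: color 1: [5]; color 2: [8, 9]; color 3: [4, 7].

χ(G) = 3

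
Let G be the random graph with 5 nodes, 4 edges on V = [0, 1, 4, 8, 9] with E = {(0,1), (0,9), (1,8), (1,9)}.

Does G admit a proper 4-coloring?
Yes, G is 4-colorable

A valid 4-coloring: color 1: [1, 4]; color 2: [8, 9]; color 3: [0].
(χ(G) = 3 ≤ 4.)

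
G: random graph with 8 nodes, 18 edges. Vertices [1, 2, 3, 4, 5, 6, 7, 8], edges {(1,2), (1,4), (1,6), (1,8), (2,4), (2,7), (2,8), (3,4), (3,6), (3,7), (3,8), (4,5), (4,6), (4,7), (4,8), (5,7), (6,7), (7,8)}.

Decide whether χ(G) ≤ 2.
No, G is not 2-colorable

The clique on vertices [1, 2, 4, 8] has size 4 > 2, so it alone needs 4 colors.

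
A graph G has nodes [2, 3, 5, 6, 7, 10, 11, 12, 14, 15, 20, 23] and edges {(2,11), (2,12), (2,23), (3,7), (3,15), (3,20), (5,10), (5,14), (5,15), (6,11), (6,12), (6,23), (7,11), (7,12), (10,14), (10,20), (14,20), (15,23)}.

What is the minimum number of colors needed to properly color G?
Clique number ω(G) = 3 (lower bound: χ ≥ ω).
The clique on [5, 10, 14] has size 3, forcing χ ≥ 3, and the coloring below uses 3 colors, so χ(G) = 3.
A valid 3-coloring: color 1: [3, 10, 11, 12, 23]; color 2: [2, 5, 6, 7, 20]; color 3: [14, 15].

χ(G) = 3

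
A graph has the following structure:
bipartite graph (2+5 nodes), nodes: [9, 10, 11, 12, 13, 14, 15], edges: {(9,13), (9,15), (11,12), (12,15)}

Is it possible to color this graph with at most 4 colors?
A valid 4-coloring: color 1: [9, 10, 12, 14]; color 2: [11, 13, 15].
(χ(G) = 2 ≤ 4.)

Yes, G is 4-colorable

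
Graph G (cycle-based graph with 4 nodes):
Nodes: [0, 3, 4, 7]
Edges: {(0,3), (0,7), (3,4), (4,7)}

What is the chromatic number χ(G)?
Clique number ω(G) = 2 (lower bound: χ ≥ ω).
The graph is bipartite (no odd cycle), so 2 colors suffice: χ(G) = 2.
A valid 2-coloring: color 1: [3, 7]; color 2: [0, 4].

χ(G) = 2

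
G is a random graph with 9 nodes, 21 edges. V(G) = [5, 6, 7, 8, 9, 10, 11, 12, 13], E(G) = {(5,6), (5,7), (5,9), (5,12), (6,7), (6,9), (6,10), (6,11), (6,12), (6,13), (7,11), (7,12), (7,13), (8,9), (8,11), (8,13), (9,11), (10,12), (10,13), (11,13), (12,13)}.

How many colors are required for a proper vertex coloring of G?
χ(G) = 4

Clique number ω(G) = 4 (lower bound: χ ≥ ω).
The clique on [6, 10, 12, 13] has size 4, forcing χ ≥ 4, and the coloring below uses 4 colors, so χ(G) = 4.
A valid 4-coloring: color 1: [6, 8]; color 2: [5, 13]; color 3: [7, 9, 10]; color 4: [11, 12].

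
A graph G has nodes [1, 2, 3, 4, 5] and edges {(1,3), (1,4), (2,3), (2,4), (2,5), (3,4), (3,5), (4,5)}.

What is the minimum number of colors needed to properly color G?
Clique number ω(G) = 4 (lower bound: χ ≥ ω).
The clique on [2, 3, 4, 5] has size 4, forcing χ ≥ 4, and the coloring below uses 4 colors, so χ(G) = 4.
A valid 4-coloring: color 1: [4]; color 2: [3]; color 3: [1, 2]; color 4: [5].

χ(G) = 4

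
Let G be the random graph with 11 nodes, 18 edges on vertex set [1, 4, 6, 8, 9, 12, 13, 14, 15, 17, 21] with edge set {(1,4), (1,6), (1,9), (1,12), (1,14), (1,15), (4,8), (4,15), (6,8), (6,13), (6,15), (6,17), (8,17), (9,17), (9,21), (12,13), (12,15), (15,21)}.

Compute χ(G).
Clique number ω(G) = 3 (lower bound: χ ≥ ω).
The clique on [1, 4, 15] has size 3, forcing χ ≥ 3, and the coloring below uses 3 colors, so χ(G) = 3.
A valid 3-coloring: color 1: [1, 13, 17, 21]; color 2: [8, 9, 14, 15]; color 3: [4, 6, 12].

χ(G) = 3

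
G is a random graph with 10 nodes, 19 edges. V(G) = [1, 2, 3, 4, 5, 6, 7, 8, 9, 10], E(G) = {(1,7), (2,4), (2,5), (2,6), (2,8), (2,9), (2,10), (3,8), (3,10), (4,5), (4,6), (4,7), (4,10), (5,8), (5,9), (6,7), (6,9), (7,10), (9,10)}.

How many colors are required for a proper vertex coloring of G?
Clique number ω(G) = 3 (lower bound: χ ≥ ω).
The clique on [2, 5, 8] has size 3, forcing χ ≥ 3, and the coloring below uses 3 colors, so χ(G) = 3.
A valid 3-coloring: color 1: [2, 3, 7]; color 2: [1, 5, 6, 10]; color 3: [4, 8, 9].

χ(G) = 3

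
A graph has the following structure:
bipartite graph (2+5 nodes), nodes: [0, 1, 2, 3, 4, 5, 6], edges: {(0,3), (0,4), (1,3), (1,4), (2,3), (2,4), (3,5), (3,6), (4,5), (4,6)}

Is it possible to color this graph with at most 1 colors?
Edge (0,3) forces its endpoints to differ, so 1 color is not enough.

No, G is not 1-colorable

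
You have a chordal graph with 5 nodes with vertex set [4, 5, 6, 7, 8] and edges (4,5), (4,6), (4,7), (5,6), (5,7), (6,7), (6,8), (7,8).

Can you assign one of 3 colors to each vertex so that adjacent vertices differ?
The clique on vertices [4, 5, 6, 7] has size 4 > 3, so it alone needs 4 colors.

No, G is not 3-colorable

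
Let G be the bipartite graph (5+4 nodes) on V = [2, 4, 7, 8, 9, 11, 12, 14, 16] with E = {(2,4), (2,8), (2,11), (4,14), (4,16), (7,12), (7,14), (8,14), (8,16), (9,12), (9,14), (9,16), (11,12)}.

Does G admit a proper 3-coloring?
Yes, G is 3-colorable

A valid 3-coloring: color 1: [2, 12, 14, 16]; color 2: [4, 7, 8, 9, 11].
(χ(G) = 2 ≤ 3.)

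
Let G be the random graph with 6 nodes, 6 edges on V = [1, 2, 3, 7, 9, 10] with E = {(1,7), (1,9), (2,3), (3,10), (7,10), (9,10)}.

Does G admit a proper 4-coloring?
Yes, G is 4-colorable

A valid 4-coloring: color 1: [1, 2, 10]; color 2: [3, 7, 9].
(χ(G) = 2 ≤ 4.)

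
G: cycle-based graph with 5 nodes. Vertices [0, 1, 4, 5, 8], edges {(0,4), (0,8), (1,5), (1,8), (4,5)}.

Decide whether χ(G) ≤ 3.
Yes, G is 3-colorable

A valid 3-coloring: color 1: [5, 8]; color 2: [1, 4]; color 3: [0].
(χ(G) = 3 ≤ 3.)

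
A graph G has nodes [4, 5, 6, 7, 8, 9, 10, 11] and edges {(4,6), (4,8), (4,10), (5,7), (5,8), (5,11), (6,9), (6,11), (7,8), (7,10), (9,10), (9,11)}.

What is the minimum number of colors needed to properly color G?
χ(G) = 3

Clique number ω(G) = 3 (lower bound: χ ≥ ω).
The clique on [5, 7, 8] has size 3, forcing χ ≥ 3, and the coloring below uses 3 colors, so χ(G) = 3.
A valid 3-coloring: color 1: [4, 7, 11]; color 2: [5, 6, 10]; color 3: [8, 9].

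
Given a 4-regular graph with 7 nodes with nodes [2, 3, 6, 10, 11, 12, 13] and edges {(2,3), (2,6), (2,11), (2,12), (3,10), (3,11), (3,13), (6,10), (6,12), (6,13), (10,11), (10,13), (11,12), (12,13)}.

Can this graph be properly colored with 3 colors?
Suppose a proper 3-coloring c exists. The clique [2, 3, 11] takes 3 distinct colors; by symmetry let c(2) = 1, c(3) = 2, c(11) = 3.
- Vertex 10: neighbors [3, 11] already have colors [2, 3] ⇒ c(10) = 1.
- Vertex 12: neighbors [2, 11] already have colors [1, 3] ⇒ c(12) = 2.
- Vertex 6: neighbors [2, 12] already have colors [1, 2] ⇒ c(6) = 3.
- Vertex 13: neighbors [10, 3, 6] already have colors [1, 2, 3] — all 3 colors blocked. Contradiction.
The forced assignments end in a contradiction, so G has no proper 3-coloring (χ ≥ 4).

No, G is not 3-colorable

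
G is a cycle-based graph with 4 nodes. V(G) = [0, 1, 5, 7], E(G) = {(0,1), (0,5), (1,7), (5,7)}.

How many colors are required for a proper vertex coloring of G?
Clique number ω(G) = 2 (lower bound: χ ≥ ω).
The graph is bipartite (no odd cycle), so 2 colors suffice: χ(G) = 2.
A valid 2-coloring: color 1: [1, 5]; color 2: [0, 7].

χ(G) = 2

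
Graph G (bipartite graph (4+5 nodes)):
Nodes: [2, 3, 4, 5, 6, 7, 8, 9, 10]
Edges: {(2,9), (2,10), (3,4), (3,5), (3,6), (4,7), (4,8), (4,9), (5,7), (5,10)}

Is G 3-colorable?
Yes, G is 3-colorable

A valid 3-coloring: color 1: [2, 4, 5, 6]; color 2: [3, 7, 8, 9, 10].
(χ(G) = 2 ≤ 3.)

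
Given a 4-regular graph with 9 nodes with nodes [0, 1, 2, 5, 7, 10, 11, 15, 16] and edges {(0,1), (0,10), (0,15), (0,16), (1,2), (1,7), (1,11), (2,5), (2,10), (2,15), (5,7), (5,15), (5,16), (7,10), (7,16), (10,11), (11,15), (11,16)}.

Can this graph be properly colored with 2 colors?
No, G is not 2-colorable

The clique on vertices [2, 5, 15] has size 3 > 2, so it alone needs 3 colors.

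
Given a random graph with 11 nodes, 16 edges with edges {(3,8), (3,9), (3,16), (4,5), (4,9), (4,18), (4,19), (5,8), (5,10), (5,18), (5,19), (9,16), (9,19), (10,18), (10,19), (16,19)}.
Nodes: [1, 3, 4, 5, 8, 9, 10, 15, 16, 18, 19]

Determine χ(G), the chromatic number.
Clique number ω(G) = 3 (lower bound: χ ≥ ω).
The clique on [3, 9, 16] has size 3, forcing χ ≥ 3, and the coloring below uses 3 colors, so χ(G) = 3.
A valid 3-coloring: color 1: [1, 3, 15, 18, 19]; color 2: [5, 9]; color 3: [4, 8, 10, 16].

χ(G) = 3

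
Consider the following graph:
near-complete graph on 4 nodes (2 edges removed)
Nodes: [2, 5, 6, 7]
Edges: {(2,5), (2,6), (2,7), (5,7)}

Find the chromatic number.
Clique number ω(G) = 3 (lower bound: χ ≥ ω).
The clique on [2, 5, 7] has size 3, forcing χ ≥ 3, and the coloring below uses 3 colors, so χ(G) = 3.
A valid 3-coloring: color 1: [2]; color 2: [5, 6]; color 3: [7].

χ(G) = 3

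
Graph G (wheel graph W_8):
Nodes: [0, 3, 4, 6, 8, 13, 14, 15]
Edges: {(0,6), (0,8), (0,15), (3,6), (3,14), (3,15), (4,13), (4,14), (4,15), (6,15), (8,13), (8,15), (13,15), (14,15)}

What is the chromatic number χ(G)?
χ(G) = 4

Clique number ω(G) = 3 (lower bound: χ ≥ ω).
Odd cycle [0, 8, 13, 4, 14, 3, 6] needs 3 colors (χ ≥ 3).
Vertex 15 is adjacent to every vertex of [0, 3, 4, 6, 8, 13, 14], which already need 3 colors among themselves, so 15 needs a new color (χ ≥ 4).
The coloring below uses 4 colors, so χ(G) = 4.
A valid 4-coloring: color 1: [15]; color 2: [0, 3, 13]; color 3: [4, 6, 8]; color 4: [14].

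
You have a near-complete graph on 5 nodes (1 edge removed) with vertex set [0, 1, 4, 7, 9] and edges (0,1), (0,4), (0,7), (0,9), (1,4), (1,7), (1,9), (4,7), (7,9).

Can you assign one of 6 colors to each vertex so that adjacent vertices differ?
A valid 6-coloring: color 1: [0]; color 2: [7]; color 3: [1]; color 4: [4, 9].
(χ(G) = 4 ≤ 6.)

Yes, G is 6-colorable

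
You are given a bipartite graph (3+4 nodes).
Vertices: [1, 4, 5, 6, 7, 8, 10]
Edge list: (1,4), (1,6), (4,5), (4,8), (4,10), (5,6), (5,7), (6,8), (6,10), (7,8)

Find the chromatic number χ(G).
Clique number ω(G) = 2 (lower bound: χ ≥ ω).
The graph is bipartite (no odd cycle), so 2 colors suffice: χ(G) = 2.
A valid 2-coloring: color 1: [4, 6, 7]; color 2: [1, 5, 8, 10].

χ(G) = 2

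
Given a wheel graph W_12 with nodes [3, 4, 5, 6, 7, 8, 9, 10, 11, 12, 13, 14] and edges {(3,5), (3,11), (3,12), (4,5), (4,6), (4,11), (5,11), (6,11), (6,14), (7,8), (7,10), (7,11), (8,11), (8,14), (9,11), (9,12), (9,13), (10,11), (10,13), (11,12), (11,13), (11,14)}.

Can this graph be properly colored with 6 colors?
Yes, G is 6-colorable

A valid 6-coloring: color 1: [11]; color 2: [5, 6, 7, 12, 13]; color 3: [3, 4, 9, 10, 14]; color 4: [8].
(χ(G) = 4 ≤ 6.)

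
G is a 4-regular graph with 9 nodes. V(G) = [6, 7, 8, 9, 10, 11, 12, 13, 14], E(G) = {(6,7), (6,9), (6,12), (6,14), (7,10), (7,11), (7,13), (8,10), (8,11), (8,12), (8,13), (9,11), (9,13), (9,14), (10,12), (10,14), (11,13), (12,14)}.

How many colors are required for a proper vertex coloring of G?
Clique number ω(G) = 3 (lower bound: χ ≥ ω).
Suppose a proper 3-coloring c exists. The clique [6, 9, 14] takes 3 distinct colors; by symmetry let c(6) = 1, c(9) = 2, c(14) = 3.
- Vertex 12: neighbors [6, 14] already have colors [1, 3] ⇒ c(12) = 2.
- Vertex 10: neighbors [12, 14] already have colors [2, 3] ⇒ c(10) = 1.
- Vertex 8: neighbors [10, 12] already have colors [1, 2] ⇒ c(8) = 3.
- Vertex 11: neighbors [9, 8] already have colors [2, 3] ⇒ c(11) = 1.
- Vertex 13: neighbors [11, 9, 8] already have colors [1, 2, 3] — all 3 colors blocked. Contradiction.
The forced assignments end in a contradiction, so G has no proper 3-coloring (χ ≥ 4).
The coloring below uses 4 colors, so χ(G) = 4.
A valid 4-coloring: color 1: [7, 9, 12]; color 2: [6, 10, 11]; color 3: [8, 14]; color 4: [13].

χ(G) = 4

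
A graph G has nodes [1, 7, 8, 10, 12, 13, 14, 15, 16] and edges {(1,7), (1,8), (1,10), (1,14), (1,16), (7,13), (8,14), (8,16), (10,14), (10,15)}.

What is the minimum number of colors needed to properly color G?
χ(G) = 3

Clique number ω(G) = 3 (lower bound: χ ≥ ω).
The clique on [1, 8, 16] has size 3, forcing χ ≥ 3, and the coloring below uses 3 colors, so χ(G) = 3.
A valid 3-coloring: color 1: [1, 12, 13, 15]; color 2: [7, 8, 10]; color 3: [14, 16].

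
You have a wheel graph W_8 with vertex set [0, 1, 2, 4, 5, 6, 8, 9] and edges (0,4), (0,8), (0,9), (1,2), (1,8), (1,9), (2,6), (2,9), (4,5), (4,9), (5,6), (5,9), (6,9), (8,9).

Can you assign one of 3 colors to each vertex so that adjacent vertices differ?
No, G is not 3-colorable

Odd cycle [1, 8, 0, 4, 5, 6, 2] needs 3 colors (χ ≥ 3).
Vertex 9 is adjacent to every vertex of [0, 1, 2, 4, 5, 6, 8], which already need 3 colors among themselves, so 9 needs a new color (χ ≥ 4).
Hence χ(G) ≥ 4 > 3, so no proper 3-coloring exists.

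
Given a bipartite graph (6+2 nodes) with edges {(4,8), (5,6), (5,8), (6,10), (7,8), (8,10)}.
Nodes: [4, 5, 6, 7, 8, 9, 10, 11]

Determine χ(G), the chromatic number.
χ(G) = 2

Clique number ω(G) = 2 (lower bound: χ ≥ ω).
The graph is bipartite (no odd cycle), so 2 colors suffice: χ(G) = 2.
A valid 2-coloring: color 1: [6, 8, 9, 11]; color 2: [4, 5, 7, 10].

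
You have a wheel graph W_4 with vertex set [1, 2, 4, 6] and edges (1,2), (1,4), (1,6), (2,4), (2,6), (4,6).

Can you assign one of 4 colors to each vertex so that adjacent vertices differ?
Yes, G is 4-colorable

A valid 4-coloring: color 1: [4]; color 2: [6]; color 3: [1]; color 4: [2].
(χ(G) = 4 ≤ 4.)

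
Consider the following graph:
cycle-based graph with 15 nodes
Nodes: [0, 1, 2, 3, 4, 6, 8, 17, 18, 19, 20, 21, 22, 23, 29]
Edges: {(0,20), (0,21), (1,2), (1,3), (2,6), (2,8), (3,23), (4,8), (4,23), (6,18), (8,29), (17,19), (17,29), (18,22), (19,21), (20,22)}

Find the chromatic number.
χ(G) = 3

Clique number ω(G) = 2 (lower bound: χ ≥ ω).
Odd cycle [29, 8, 2, 6, 18, 22, 20, 0, 21, 19, 17] needs 3 colors (χ ≥ 3).
The coloring below uses 3 colors, so χ(G) = 3.
A valid 3-coloring: color 1: [0, 1, 6, 8, 17, 22, 23]; color 2: [2, 3, 4, 18, 19, 20, 29]; color 3: [21].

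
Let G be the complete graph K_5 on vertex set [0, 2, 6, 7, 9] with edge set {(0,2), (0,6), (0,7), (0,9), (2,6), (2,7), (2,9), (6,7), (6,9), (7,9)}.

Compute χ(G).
χ(G) = 5

Clique number ω(G) = 5 (lower bound: χ ≥ ω).
The clique on [0, 2, 6, 7, 9] has size 5, forcing χ ≥ 5, and the coloring below uses 5 colors, so χ(G) = 5.
A valid 5-coloring: color 1: [9]; color 2: [6]; color 3: [0]; color 4: [7]; color 5: [2].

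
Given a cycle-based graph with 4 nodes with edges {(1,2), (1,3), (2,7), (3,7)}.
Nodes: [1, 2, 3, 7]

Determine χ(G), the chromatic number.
χ(G) = 2

Clique number ω(G) = 2 (lower bound: χ ≥ ω).
The graph is bipartite (no odd cycle), so 2 colors suffice: χ(G) = 2.
A valid 2-coloring: color 1: [2, 3]; color 2: [1, 7].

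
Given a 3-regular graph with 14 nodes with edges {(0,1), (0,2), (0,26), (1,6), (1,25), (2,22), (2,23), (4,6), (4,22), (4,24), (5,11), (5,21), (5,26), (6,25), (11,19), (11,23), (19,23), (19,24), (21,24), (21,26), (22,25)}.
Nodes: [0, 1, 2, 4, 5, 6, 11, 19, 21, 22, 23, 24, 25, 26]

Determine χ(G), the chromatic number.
Clique number ω(G) = 3 (lower bound: χ ≥ ω).
The clique on [5, 21, 26] has size 3, forcing χ ≥ 3, and the coloring below uses 3 colors, so χ(G) = 3.
A valid 3-coloring: color 1: [1, 2, 4, 19, 26]; color 2: [0, 5, 6, 22, 23, 24]; color 3: [11, 21, 25].

χ(G) = 3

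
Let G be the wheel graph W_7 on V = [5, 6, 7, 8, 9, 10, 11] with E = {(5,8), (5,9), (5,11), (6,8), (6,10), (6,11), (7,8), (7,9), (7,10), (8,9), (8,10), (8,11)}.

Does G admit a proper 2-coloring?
No, G is not 2-colorable

The clique on vertices [6, 8, 10] has size 3 > 2, so it alone needs 3 colors.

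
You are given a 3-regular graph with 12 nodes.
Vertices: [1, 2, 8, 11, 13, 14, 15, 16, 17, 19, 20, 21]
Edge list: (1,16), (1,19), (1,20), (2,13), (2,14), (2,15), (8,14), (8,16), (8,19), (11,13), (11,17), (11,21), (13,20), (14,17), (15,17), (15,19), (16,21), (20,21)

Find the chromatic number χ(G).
χ(G) = 3

Clique number ω(G) = 2 (lower bound: χ ≥ ω).
Odd cycle [17, 14, 2, 13, 11] needs 3 colors (χ ≥ 3).
The coloring below uses 3 colors, so χ(G) = 3.
A valid 3-coloring: color 1: [2, 16, 17, 19, 20]; color 2: [1, 8, 13, 15, 21]; color 3: [11, 14].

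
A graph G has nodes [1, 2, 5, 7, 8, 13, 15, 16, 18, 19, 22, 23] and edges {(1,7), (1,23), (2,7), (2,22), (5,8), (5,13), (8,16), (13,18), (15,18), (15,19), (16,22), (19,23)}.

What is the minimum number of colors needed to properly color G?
χ(G) = 2

Clique number ω(G) = 2 (lower bound: χ ≥ ω).
The graph is bipartite (no odd cycle), so 2 colors suffice: χ(G) = 2.
A valid 2-coloring: color 1: [7, 8, 13, 15, 22, 23]; color 2: [1, 2, 5, 16, 18, 19].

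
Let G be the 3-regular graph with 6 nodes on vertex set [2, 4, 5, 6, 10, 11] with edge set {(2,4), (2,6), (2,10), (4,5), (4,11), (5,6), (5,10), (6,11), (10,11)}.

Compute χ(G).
Clique number ω(G) = 2 (lower bound: χ ≥ ω).
The graph is bipartite (no odd cycle), so 2 colors suffice: χ(G) = 2.
A valid 2-coloring: color 1: [4, 6, 10]; color 2: [2, 5, 11].

χ(G) = 2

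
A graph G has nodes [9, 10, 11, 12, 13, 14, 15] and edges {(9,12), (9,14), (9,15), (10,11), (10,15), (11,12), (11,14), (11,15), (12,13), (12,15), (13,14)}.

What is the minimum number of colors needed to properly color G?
Clique number ω(G) = 3 (lower bound: χ ≥ ω).
The clique on [9, 12, 15] has size 3, forcing χ ≥ 3, and the coloring below uses 3 colors, so χ(G) = 3.
A valid 3-coloring: color 1: [10, 12, 14]; color 2: [9, 11, 13]; color 3: [15].

χ(G) = 3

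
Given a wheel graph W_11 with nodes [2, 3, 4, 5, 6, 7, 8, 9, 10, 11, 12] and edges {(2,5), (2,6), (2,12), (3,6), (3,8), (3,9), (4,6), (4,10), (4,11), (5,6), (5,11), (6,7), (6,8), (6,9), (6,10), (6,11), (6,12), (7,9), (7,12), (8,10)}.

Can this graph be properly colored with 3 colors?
A valid 3-coloring: color 1: [6]; color 2: [4, 5, 8, 9, 12]; color 3: [2, 3, 7, 10, 11].
(χ(G) = 3 ≤ 3.)

Yes, G is 3-colorable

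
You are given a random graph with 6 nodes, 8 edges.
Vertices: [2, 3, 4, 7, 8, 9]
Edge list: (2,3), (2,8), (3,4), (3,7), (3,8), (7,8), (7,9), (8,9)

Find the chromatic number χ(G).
Clique number ω(G) = 3 (lower bound: χ ≥ ω).
The clique on [7, 8, 9] has size 3, forcing χ ≥ 3, and the coloring below uses 3 colors, so χ(G) = 3.
A valid 3-coloring: color 1: [4, 8]; color 2: [3, 9]; color 3: [2, 7].

χ(G) = 3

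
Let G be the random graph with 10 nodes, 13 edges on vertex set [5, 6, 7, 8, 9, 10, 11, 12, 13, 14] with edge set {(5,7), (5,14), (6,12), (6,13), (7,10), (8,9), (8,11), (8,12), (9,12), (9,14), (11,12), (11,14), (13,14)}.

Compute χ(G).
χ(G) = 3

Clique number ω(G) = 3 (lower bound: χ ≥ ω).
The clique on [8, 9, 12] has size 3, forcing χ ≥ 3, and the coloring below uses 3 colors, so χ(G) = 3.
A valid 3-coloring: color 1: [7, 12, 14]; color 2: [5, 6, 9, 10, 11]; color 3: [8, 13].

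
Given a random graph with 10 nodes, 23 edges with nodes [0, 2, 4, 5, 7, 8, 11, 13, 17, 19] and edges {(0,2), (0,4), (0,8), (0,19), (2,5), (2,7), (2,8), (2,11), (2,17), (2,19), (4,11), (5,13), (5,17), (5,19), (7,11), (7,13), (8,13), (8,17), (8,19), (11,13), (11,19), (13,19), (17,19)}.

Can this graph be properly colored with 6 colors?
A valid 6-coloring: color 1: [2, 4, 13]; color 2: [7, 19]; color 3: [5, 8, 11]; color 4: [0, 17].
(χ(G) = 4 ≤ 6.)

Yes, G is 6-colorable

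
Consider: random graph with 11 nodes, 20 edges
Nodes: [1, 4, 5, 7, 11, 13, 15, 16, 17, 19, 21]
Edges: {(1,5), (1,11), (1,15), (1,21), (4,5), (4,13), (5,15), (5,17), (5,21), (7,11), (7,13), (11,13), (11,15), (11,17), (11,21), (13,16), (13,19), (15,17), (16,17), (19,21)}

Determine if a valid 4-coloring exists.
Yes, G is 4-colorable

A valid 4-coloring: color 1: [5, 11, 16, 19]; color 2: [1, 13, 17]; color 3: [4, 7, 15, 21].
(χ(G) = 3 ≤ 4.)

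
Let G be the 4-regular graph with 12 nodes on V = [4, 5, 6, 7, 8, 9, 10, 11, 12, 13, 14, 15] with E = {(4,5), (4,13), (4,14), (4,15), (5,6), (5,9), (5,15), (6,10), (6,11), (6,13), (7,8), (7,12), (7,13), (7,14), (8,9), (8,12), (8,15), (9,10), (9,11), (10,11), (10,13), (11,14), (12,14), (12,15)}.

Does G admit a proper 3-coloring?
No, G is not 3-colorable

Suppose a proper 3-coloring c exists. The clique [4, 5, 15] takes 3 distinct colors; by symmetry let c(4) = 1, c(5) = 2, c(15) = 3.
- Vertex 6: neighbors [5] already have colors [2]; try each remaining color.
- Case c(6) = 1:
  - Vertex 8: neighbors [15] already have colors [3]; try each remaining color.
  - Case c(8) = 1:
    - Vertex 9: neighbors [8, 5] already have colors [1, 2] ⇒ c(9) = 3.
    - Vertex 10: neighbors [6, 9] already have colors [1, 3] ⇒ c(10) = 2.
    - Vertex 11: neighbors [6, 10, 9] already have colors [1, 2, 3] — all 3 colors blocked. Contradiction.
  - Case c(8) = 2:
    - Vertex 12: neighbors [8, 15] already have colors [2, 3] ⇒ c(12) = 1.
    - Vertex 7: neighbors [12, 8] already have colors [1, 2] ⇒ c(7) = 3.
    - Vertex 13: neighbors [4, 7] already have colors [1, 3] ⇒ c(13) = 2.
    - Vertex 10: neighbors [6, 13] already have colors [1, 2] ⇒ c(10) = 3.
    - Vertex 11: neighbors [6, 10] already have colors [1, 3] ⇒ c(11) = 2.
    - Vertex 14: neighbors [4, 11, 7] already have colors [1, 2, 3] — all 3 colors blocked. Contradiction.
- Case c(6) = 3:
  - Vertex 13: neighbors [4, 6] already have colors [1, 3] ⇒ c(13) = 2.
  - Vertex 10: neighbors [13, 6] already have colors [2, 3] ⇒ c(10) = 1.
  - Vertex 9: neighbors [10, 5] already have colors [1, 2] ⇒ c(9) = 3.
  - Vertex 11: neighbors [10, 6] already have colors [1, 3] ⇒ c(11) = 2.
  - Vertex 14: neighbors [4, 11] already have colors [1, 2] ⇒ c(14) = 3.
  - Vertex 7: neighbors [13, 14] already have colors [2, 3] ⇒ c(7) = 1.
  - Vertex 8: neighbors [7, 9] already have colors [1, 3] ⇒ c(8) = 2.
  - Vertex 12: neighbors [7, 8, 14] already have colors [1, 2, 3] — all 3 colors blocked. Contradiction.
Every case ends in a contradiction, so G has no proper 3-coloring (χ ≥ 4).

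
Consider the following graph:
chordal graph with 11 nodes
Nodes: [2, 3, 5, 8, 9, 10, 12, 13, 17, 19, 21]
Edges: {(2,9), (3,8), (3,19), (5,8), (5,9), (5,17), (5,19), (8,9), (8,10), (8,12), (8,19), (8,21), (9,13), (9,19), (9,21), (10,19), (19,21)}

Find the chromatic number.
χ(G) = 4

Clique number ω(G) = 4 (lower bound: χ ≥ ω).
The clique on [5, 8, 9, 19] has size 4, forcing χ ≥ 4, and the coloring below uses 4 colors, so χ(G) = 4.
A valid 4-coloring: color 1: [2, 8, 13, 17]; color 2: [3, 9, 10, 12]; color 3: [19]; color 4: [5, 21].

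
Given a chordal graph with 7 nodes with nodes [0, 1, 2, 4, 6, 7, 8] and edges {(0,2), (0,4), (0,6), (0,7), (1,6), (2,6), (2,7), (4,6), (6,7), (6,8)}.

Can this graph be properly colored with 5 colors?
A valid 5-coloring: color 1: [6]; color 2: [0, 1, 8]; color 3: [2, 4]; color 4: [7].
(χ(G) = 4 ≤ 5.)

Yes, G is 5-colorable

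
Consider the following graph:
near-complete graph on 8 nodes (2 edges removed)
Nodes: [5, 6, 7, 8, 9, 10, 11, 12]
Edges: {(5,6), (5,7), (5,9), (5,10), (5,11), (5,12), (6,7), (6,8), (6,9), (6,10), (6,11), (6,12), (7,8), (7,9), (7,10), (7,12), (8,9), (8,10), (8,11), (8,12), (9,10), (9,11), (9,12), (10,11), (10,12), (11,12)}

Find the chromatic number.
Clique number ω(G) = 6 (lower bound: χ ≥ ω).
The clique on [6, 8, 9, 10, 11, 12] has size 6, forcing χ ≥ 6, and the coloring below uses 6 colors, so χ(G) = 6.
A valid 6-coloring: color 1: [9]; color 2: [6]; color 3: [10]; color 4: [12]; color 5: [7, 11]; color 6: [5, 8].

χ(G) = 6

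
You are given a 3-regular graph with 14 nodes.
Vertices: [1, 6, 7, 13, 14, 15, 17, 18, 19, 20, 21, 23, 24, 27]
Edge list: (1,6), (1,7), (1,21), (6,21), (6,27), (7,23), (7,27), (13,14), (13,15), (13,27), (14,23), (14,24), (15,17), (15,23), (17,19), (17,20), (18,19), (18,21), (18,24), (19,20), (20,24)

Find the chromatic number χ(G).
Clique number ω(G) = 3 (lower bound: χ ≥ ω).
The clique on [1, 6, 21] has size 3, forcing χ ≥ 3, and the coloring below uses 3 colors, so χ(G) = 3.
A valid 3-coloring: color 1: [13, 19, 21, 23, 24]; color 2: [6, 7, 14, 17, 18]; color 3: [1, 15, 20, 27].

χ(G) = 3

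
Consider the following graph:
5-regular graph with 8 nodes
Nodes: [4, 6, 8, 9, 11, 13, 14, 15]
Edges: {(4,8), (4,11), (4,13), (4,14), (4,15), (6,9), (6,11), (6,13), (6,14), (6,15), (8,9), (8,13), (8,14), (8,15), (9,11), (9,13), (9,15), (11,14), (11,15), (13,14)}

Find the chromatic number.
χ(G) = 4

Clique number ω(G) = 4 (lower bound: χ ≥ ω).
The clique on [6, 9, 11, 15] has size 4, forcing χ ≥ 4, and the coloring below uses 4 colors, so χ(G) = 4.
A valid 4-coloring: color 1: [4, 6]; color 2: [8, 11]; color 3: [9, 14]; color 4: [13, 15].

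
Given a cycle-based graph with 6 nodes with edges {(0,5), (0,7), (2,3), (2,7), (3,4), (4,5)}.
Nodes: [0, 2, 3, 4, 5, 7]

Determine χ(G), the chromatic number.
Clique number ω(G) = 2 (lower bound: χ ≥ ω).
The graph is bipartite (no odd cycle), so 2 colors suffice: χ(G) = 2.
A valid 2-coloring: color 1: [3, 5, 7]; color 2: [0, 2, 4].

χ(G) = 2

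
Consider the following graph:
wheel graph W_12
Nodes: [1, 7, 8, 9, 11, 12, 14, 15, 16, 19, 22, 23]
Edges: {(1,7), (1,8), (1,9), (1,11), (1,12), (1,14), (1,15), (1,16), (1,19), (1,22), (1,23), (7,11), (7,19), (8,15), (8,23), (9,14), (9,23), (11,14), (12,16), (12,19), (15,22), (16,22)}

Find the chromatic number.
Clique number ω(G) = 3 (lower bound: χ ≥ ω).
Odd cycle [15, 22, 16, 12, 19, 7, 11, 14, 9, 23, 8] needs 3 colors (χ ≥ 3).
Vertex 1 is adjacent to every vertex of [7, 8, 9, 11, 12, 14, 15, 16, 19, 22, 23], which already need 3 colors among themselves, so 1 needs a new color (χ ≥ 4).
The coloring below uses 4 colors, so χ(G) = 4.
A valid 4-coloring: color 1: [1]; color 2: [11, 15, 16, 19, 23]; color 3: [7, 8, 12, 14, 22]; color 4: [9].

χ(G) = 4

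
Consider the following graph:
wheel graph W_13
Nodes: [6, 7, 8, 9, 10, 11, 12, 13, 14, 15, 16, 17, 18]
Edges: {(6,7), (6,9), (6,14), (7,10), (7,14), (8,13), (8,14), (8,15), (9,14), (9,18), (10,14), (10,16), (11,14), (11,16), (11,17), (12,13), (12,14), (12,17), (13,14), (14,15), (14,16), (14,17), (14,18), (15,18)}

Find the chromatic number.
Clique number ω(G) = 3 (lower bound: χ ≥ ω).
The clique on [6, 9, 14] has size 3, forcing χ ≥ 3, and the coloring below uses 3 colors, so χ(G) = 3.
A valid 3-coloring: color 1: [14]; color 2: [7, 9, 13, 15, 16, 17]; color 3: [6, 8, 10, 11, 12, 18].

χ(G) = 3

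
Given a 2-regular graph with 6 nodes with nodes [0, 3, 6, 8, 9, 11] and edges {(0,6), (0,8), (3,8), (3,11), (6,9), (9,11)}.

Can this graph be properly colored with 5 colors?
Yes, G is 5-colorable

A valid 5-coloring: color 1: [6, 8, 11]; color 2: [0, 3, 9].
(χ(G) = 2 ≤ 5.)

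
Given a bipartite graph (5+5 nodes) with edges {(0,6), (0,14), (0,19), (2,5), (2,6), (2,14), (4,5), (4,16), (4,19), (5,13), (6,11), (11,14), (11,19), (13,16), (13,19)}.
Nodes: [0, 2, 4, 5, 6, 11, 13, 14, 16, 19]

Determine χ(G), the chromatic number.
Clique number ω(G) = 2 (lower bound: χ ≥ ω).
The graph is bipartite (no odd cycle), so 2 colors suffice: χ(G) = 2.
A valid 2-coloring: color 1: [5, 6, 14, 16, 19]; color 2: [0, 2, 4, 11, 13].

χ(G) = 2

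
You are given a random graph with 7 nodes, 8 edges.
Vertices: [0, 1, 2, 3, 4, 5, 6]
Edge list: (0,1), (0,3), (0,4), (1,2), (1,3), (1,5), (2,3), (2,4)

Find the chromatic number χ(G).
χ(G) = 3

Clique number ω(G) = 3 (lower bound: χ ≥ ω).
The clique on [0, 1, 3] has size 3, forcing χ ≥ 3, and the coloring below uses 3 colors, so χ(G) = 3.
A valid 3-coloring: color 1: [1, 4, 6]; color 2: [3, 5]; color 3: [0, 2].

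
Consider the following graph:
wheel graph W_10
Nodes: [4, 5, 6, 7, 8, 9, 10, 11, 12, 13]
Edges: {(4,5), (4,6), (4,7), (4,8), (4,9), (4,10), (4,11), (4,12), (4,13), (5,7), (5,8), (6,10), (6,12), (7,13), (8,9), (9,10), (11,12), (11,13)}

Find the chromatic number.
Clique number ω(G) = 3 (lower bound: χ ≥ ω).
Odd cycle [6, 10, 9, 8, 5, 7, 13, 11, 12] needs 3 colors (χ ≥ 3).
Vertex 4 is adjacent to every vertex of [5, 6, 7, 8, 9, 10, 11, 12, 13], which already need 3 colors among themselves, so 4 needs a new color (χ ≥ 4).
The coloring below uses 4 colors, so χ(G) = 4.
A valid 4-coloring: color 1: [4]; color 2: [5, 6, 9, 11]; color 3: [7, 8, 10, 12]; color 4: [13].

χ(G) = 4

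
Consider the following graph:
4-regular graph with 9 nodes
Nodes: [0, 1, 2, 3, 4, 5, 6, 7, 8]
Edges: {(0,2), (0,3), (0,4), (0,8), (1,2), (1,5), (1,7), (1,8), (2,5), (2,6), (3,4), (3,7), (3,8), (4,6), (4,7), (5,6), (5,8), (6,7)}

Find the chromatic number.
χ(G) = 3

Clique number ω(G) = 3 (lower bound: χ ≥ ω).
The clique on [0, 3, 8] has size 3, forcing χ ≥ 3, and the coloring below uses 3 colors, so χ(G) = 3.
A valid 3-coloring: color 1: [0, 5, 7]; color 2: [1, 3, 6]; color 3: [2, 4, 8].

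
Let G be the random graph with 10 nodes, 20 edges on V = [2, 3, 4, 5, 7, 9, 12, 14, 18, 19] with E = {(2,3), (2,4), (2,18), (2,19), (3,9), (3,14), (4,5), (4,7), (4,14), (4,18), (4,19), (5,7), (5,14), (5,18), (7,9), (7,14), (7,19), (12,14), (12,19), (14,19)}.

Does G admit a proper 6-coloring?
A valid 6-coloring: color 1: [3, 4, 12]; color 2: [2, 9, 14]; color 3: [7, 18]; color 4: [5, 19].
(χ(G) = 4 ≤ 6.)

Yes, G is 6-colorable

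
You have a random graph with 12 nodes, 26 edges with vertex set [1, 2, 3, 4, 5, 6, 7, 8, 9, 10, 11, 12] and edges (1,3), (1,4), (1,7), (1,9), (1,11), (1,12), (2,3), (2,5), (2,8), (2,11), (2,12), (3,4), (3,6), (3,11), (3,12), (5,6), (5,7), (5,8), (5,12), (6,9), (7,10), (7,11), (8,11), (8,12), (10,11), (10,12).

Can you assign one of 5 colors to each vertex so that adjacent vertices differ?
A valid 5-coloring: color 1: [4, 6, 11, 12]; color 2: [3, 7, 8, 9]; color 3: [1, 5, 10]; color 4: [2].
(χ(G) = 4 ≤ 5.)

Yes, G is 5-colorable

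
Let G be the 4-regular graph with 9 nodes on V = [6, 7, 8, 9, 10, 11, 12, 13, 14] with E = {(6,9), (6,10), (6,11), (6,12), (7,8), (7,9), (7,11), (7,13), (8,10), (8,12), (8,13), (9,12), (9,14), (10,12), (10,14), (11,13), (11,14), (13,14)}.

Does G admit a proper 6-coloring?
A valid 6-coloring: color 1: [8, 9, 11]; color 2: [6, 7, 14]; color 3: [10, 13]; color 4: [12].
(χ(G) = 4 ≤ 6.)

Yes, G is 6-colorable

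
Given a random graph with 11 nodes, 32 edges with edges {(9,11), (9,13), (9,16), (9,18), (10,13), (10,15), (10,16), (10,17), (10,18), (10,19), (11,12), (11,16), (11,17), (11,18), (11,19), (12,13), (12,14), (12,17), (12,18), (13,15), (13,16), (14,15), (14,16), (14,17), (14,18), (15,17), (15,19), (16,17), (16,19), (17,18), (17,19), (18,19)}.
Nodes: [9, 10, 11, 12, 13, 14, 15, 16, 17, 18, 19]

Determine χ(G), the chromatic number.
χ(G) = 4

Clique number ω(G) = 4 (lower bound: χ ≥ ω).
The clique on [10, 16, 17, 19] has size 4, forcing χ ≥ 4, and the coloring below uses 4 colors, so χ(G) = 4.
A valid 4-coloring: color 1: [13, 17]; color 2: [15, 16, 18]; color 3: [9, 12, 19]; color 4: [10, 11, 14].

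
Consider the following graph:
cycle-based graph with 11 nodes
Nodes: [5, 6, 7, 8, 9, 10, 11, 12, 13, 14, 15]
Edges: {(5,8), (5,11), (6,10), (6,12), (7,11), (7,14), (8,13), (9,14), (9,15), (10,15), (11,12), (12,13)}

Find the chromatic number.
Clique number ω(G) = 2 (lower bound: χ ≥ ω).
Odd cycle [5, 8, 13, 12, 11] needs 3 colors (χ ≥ 3).
The coloring below uses 3 colors, so χ(G) = 3.
A valid 3-coloring: color 1: [6, 8, 11, 14, 15]; color 2: [5, 7, 9, 10, 12]; color 3: [13].

χ(G) = 3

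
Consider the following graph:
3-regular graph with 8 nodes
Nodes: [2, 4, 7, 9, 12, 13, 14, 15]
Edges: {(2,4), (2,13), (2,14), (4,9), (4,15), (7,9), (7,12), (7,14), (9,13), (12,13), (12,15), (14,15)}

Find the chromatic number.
Clique number ω(G) = 2 (lower bound: χ ≥ ω).
Odd cycle [14, 2, 13, 9, 7] needs 3 colors (χ ≥ 3).
The coloring below uses 3 colors, so χ(G) = 3.
A valid 3-coloring: color 1: [9, 12, 14]; color 2: [4, 7, 13]; color 3: [2, 15].

χ(G) = 3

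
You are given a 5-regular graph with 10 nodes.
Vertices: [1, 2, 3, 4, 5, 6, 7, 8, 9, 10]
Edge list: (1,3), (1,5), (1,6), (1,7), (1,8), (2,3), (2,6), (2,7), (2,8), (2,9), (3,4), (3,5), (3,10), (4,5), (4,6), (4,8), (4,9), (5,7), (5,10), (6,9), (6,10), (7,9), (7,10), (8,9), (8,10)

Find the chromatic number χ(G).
Clique number ω(G) = 3 (lower bound: χ ≥ ω).
The clique on [1, 3, 5] has size 3, forcing χ ≥ 3, and the coloring below uses 3 colors, so χ(G) = 3.
A valid 3-coloring: color 1: [1, 2, 4, 10]; color 2: [5, 9]; color 3: [3, 6, 7, 8].

χ(G) = 3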